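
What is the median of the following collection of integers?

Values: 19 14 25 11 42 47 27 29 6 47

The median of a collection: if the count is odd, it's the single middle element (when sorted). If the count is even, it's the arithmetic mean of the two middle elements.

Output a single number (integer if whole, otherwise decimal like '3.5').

Answer: 26

Derivation:
Step 1: insert 19 -> lo=[19] (size 1, max 19) hi=[] (size 0) -> median=19
Step 2: insert 14 -> lo=[14] (size 1, max 14) hi=[19] (size 1, min 19) -> median=16.5
Step 3: insert 25 -> lo=[14, 19] (size 2, max 19) hi=[25] (size 1, min 25) -> median=19
Step 4: insert 11 -> lo=[11, 14] (size 2, max 14) hi=[19, 25] (size 2, min 19) -> median=16.5
Step 5: insert 42 -> lo=[11, 14, 19] (size 3, max 19) hi=[25, 42] (size 2, min 25) -> median=19
Step 6: insert 47 -> lo=[11, 14, 19] (size 3, max 19) hi=[25, 42, 47] (size 3, min 25) -> median=22
Step 7: insert 27 -> lo=[11, 14, 19, 25] (size 4, max 25) hi=[27, 42, 47] (size 3, min 27) -> median=25
Step 8: insert 29 -> lo=[11, 14, 19, 25] (size 4, max 25) hi=[27, 29, 42, 47] (size 4, min 27) -> median=26
Step 9: insert 6 -> lo=[6, 11, 14, 19, 25] (size 5, max 25) hi=[27, 29, 42, 47] (size 4, min 27) -> median=25
Step 10: insert 47 -> lo=[6, 11, 14, 19, 25] (size 5, max 25) hi=[27, 29, 42, 47, 47] (size 5, min 27) -> median=26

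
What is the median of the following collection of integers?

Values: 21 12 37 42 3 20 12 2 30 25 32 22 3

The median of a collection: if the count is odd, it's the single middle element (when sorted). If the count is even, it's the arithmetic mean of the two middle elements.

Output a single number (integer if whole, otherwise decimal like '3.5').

Answer: 21

Derivation:
Step 1: insert 21 -> lo=[21] (size 1, max 21) hi=[] (size 0) -> median=21
Step 2: insert 12 -> lo=[12] (size 1, max 12) hi=[21] (size 1, min 21) -> median=16.5
Step 3: insert 37 -> lo=[12, 21] (size 2, max 21) hi=[37] (size 1, min 37) -> median=21
Step 4: insert 42 -> lo=[12, 21] (size 2, max 21) hi=[37, 42] (size 2, min 37) -> median=29
Step 5: insert 3 -> lo=[3, 12, 21] (size 3, max 21) hi=[37, 42] (size 2, min 37) -> median=21
Step 6: insert 20 -> lo=[3, 12, 20] (size 3, max 20) hi=[21, 37, 42] (size 3, min 21) -> median=20.5
Step 7: insert 12 -> lo=[3, 12, 12, 20] (size 4, max 20) hi=[21, 37, 42] (size 3, min 21) -> median=20
Step 8: insert 2 -> lo=[2, 3, 12, 12] (size 4, max 12) hi=[20, 21, 37, 42] (size 4, min 20) -> median=16
Step 9: insert 30 -> lo=[2, 3, 12, 12, 20] (size 5, max 20) hi=[21, 30, 37, 42] (size 4, min 21) -> median=20
Step 10: insert 25 -> lo=[2, 3, 12, 12, 20] (size 5, max 20) hi=[21, 25, 30, 37, 42] (size 5, min 21) -> median=20.5
Step 11: insert 32 -> lo=[2, 3, 12, 12, 20, 21] (size 6, max 21) hi=[25, 30, 32, 37, 42] (size 5, min 25) -> median=21
Step 12: insert 22 -> lo=[2, 3, 12, 12, 20, 21] (size 6, max 21) hi=[22, 25, 30, 32, 37, 42] (size 6, min 22) -> median=21.5
Step 13: insert 3 -> lo=[2, 3, 3, 12, 12, 20, 21] (size 7, max 21) hi=[22, 25, 30, 32, 37, 42] (size 6, min 22) -> median=21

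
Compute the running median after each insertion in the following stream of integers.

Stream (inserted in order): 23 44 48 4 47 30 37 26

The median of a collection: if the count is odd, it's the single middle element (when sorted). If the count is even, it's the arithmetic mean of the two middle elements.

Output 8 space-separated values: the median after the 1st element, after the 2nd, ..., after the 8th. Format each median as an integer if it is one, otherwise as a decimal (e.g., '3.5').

Step 1: insert 23 -> lo=[23] (size 1, max 23) hi=[] (size 0) -> median=23
Step 2: insert 44 -> lo=[23] (size 1, max 23) hi=[44] (size 1, min 44) -> median=33.5
Step 3: insert 48 -> lo=[23, 44] (size 2, max 44) hi=[48] (size 1, min 48) -> median=44
Step 4: insert 4 -> lo=[4, 23] (size 2, max 23) hi=[44, 48] (size 2, min 44) -> median=33.5
Step 5: insert 47 -> lo=[4, 23, 44] (size 3, max 44) hi=[47, 48] (size 2, min 47) -> median=44
Step 6: insert 30 -> lo=[4, 23, 30] (size 3, max 30) hi=[44, 47, 48] (size 3, min 44) -> median=37
Step 7: insert 37 -> lo=[4, 23, 30, 37] (size 4, max 37) hi=[44, 47, 48] (size 3, min 44) -> median=37
Step 8: insert 26 -> lo=[4, 23, 26, 30] (size 4, max 30) hi=[37, 44, 47, 48] (size 4, min 37) -> median=33.5

Answer: 23 33.5 44 33.5 44 37 37 33.5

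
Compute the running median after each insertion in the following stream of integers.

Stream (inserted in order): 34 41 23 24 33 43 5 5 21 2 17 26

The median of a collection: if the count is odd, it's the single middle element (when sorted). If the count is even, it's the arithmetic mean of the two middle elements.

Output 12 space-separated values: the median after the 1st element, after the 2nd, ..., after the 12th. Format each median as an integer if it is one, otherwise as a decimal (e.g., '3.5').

Step 1: insert 34 -> lo=[34] (size 1, max 34) hi=[] (size 0) -> median=34
Step 2: insert 41 -> lo=[34] (size 1, max 34) hi=[41] (size 1, min 41) -> median=37.5
Step 3: insert 23 -> lo=[23, 34] (size 2, max 34) hi=[41] (size 1, min 41) -> median=34
Step 4: insert 24 -> lo=[23, 24] (size 2, max 24) hi=[34, 41] (size 2, min 34) -> median=29
Step 5: insert 33 -> lo=[23, 24, 33] (size 3, max 33) hi=[34, 41] (size 2, min 34) -> median=33
Step 6: insert 43 -> lo=[23, 24, 33] (size 3, max 33) hi=[34, 41, 43] (size 3, min 34) -> median=33.5
Step 7: insert 5 -> lo=[5, 23, 24, 33] (size 4, max 33) hi=[34, 41, 43] (size 3, min 34) -> median=33
Step 8: insert 5 -> lo=[5, 5, 23, 24] (size 4, max 24) hi=[33, 34, 41, 43] (size 4, min 33) -> median=28.5
Step 9: insert 21 -> lo=[5, 5, 21, 23, 24] (size 5, max 24) hi=[33, 34, 41, 43] (size 4, min 33) -> median=24
Step 10: insert 2 -> lo=[2, 5, 5, 21, 23] (size 5, max 23) hi=[24, 33, 34, 41, 43] (size 5, min 24) -> median=23.5
Step 11: insert 17 -> lo=[2, 5, 5, 17, 21, 23] (size 6, max 23) hi=[24, 33, 34, 41, 43] (size 5, min 24) -> median=23
Step 12: insert 26 -> lo=[2, 5, 5, 17, 21, 23] (size 6, max 23) hi=[24, 26, 33, 34, 41, 43] (size 6, min 24) -> median=23.5

Answer: 34 37.5 34 29 33 33.5 33 28.5 24 23.5 23 23.5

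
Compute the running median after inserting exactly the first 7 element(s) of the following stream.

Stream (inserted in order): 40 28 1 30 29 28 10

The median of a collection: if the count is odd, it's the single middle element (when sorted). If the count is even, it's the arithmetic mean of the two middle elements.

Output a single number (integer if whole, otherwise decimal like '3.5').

Step 1: insert 40 -> lo=[40] (size 1, max 40) hi=[] (size 0) -> median=40
Step 2: insert 28 -> lo=[28] (size 1, max 28) hi=[40] (size 1, min 40) -> median=34
Step 3: insert 1 -> lo=[1, 28] (size 2, max 28) hi=[40] (size 1, min 40) -> median=28
Step 4: insert 30 -> lo=[1, 28] (size 2, max 28) hi=[30, 40] (size 2, min 30) -> median=29
Step 5: insert 29 -> lo=[1, 28, 29] (size 3, max 29) hi=[30, 40] (size 2, min 30) -> median=29
Step 6: insert 28 -> lo=[1, 28, 28] (size 3, max 28) hi=[29, 30, 40] (size 3, min 29) -> median=28.5
Step 7: insert 10 -> lo=[1, 10, 28, 28] (size 4, max 28) hi=[29, 30, 40] (size 3, min 29) -> median=28

Answer: 28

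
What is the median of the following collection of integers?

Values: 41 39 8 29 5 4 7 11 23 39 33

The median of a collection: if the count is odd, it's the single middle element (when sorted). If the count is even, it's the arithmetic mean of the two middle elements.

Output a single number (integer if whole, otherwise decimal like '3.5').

Step 1: insert 41 -> lo=[41] (size 1, max 41) hi=[] (size 0) -> median=41
Step 2: insert 39 -> lo=[39] (size 1, max 39) hi=[41] (size 1, min 41) -> median=40
Step 3: insert 8 -> lo=[8, 39] (size 2, max 39) hi=[41] (size 1, min 41) -> median=39
Step 4: insert 29 -> lo=[8, 29] (size 2, max 29) hi=[39, 41] (size 2, min 39) -> median=34
Step 5: insert 5 -> lo=[5, 8, 29] (size 3, max 29) hi=[39, 41] (size 2, min 39) -> median=29
Step 6: insert 4 -> lo=[4, 5, 8] (size 3, max 8) hi=[29, 39, 41] (size 3, min 29) -> median=18.5
Step 7: insert 7 -> lo=[4, 5, 7, 8] (size 4, max 8) hi=[29, 39, 41] (size 3, min 29) -> median=8
Step 8: insert 11 -> lo=[4, 5, 7, 8] (size 4, max 8) hi=[11, 29, 39, 41] (size 4, min 11) -> median=9.5
Step 9: insert 23 -> lo=[4, 5, 7, 8, 11] (size 5, max 11) hi=[23, 29, 39, 41] (size 4, min 23) -> median=11
Step 10: insert 39 -> lo=[4, 5, 7, 8, 11] (size 5, max 11) hi=[23, 29, 39, 39, 41] (size 5, min 23) -> median=17
Step 11: insert 33 -> lo=[4, 5, 7, 8, 11, 23] (size 6, max 23) hi=[29, 33, 39, 39, 41] (size 5, min 29) -> median=23

Answer: 23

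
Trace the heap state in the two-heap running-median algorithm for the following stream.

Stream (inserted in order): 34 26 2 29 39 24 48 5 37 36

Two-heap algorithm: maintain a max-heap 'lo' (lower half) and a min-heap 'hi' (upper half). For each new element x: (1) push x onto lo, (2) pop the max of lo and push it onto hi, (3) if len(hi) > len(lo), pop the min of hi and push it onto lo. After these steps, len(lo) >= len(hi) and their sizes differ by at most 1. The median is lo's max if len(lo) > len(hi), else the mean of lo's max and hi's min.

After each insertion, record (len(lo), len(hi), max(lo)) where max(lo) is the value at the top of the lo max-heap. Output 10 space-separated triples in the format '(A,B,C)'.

Step 1: insert 34 -> lo=[34] hi=[] -> (len(lo)=1, len(hi)=0, max(lo)=34)
Step 2: insert 26 -> lo=[26] hi=[34] -> (len(lo)=1, len(hi)=1, max(lo)=26)
Step 3: insert 2 -> lo=[2, 26] hi=[34] -> (len(lo)=2, len(hi)=1, max(lo)=26)
Step 4: insert 29 -> lo=[2, 26] hi=[29, 34] -> (len(lo)=2, len(hi)=2, max(lo)=26)
Step 5: insert 39 -> lo=[2, 26, 29] hi=[34, 39] -> (len(lo)=3, len(hi)=2, max(lo)=29)
Step 6: insert 24 -> lo=[2, 24, 26] hi=[29, 34, 39] -> (len(lo)=3, len(hi)=3, max(lo)=26)
Step 7: insert 48 -> lo=[2, 24, 26, 29] hi=[34, 39, 48] -> (len(lo)=4, len(hi)=3, max(lo)=29)
Step 8: insert 5 -> lo=[2, 5, 24, 26] hi=[29, 34, 39, 48] -> (len(lo)=4, len(hi)=4, max(lo)=26)
Step 9: insert 37 -> lo=[2, 5, 24, 26, 29] hi=[34, 37, 39, 48] -> (len(lo)=5, len(hi)=4, max(lo)=29)
Step 10: insert 36 -> lo=[2, 5, 24, 26, 29] hi=[34, 36, 37, 39, 48] -> (len(lo)=5, len(hi)=5, max(lo)=29)

Answer: (1,0,34) (1,1,26) (2,1,26) (2,2,26) (3,2,29) (3,3,26) (4,3,29) (4,4,26) (5,4,29) (5,5,29)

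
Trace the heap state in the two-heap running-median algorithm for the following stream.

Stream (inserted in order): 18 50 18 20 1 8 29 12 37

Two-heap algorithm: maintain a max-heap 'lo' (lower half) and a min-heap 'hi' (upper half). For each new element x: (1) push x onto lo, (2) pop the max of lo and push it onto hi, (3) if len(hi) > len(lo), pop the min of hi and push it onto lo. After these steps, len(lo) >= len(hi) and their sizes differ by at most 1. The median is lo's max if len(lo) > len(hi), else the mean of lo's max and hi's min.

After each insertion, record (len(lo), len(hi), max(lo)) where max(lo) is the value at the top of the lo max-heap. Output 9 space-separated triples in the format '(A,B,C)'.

Step 1: insert 18 -> lo=[18] hi=[] -> (len(lo)=1, len(hi)=0, max(lo)=18)
Step 2: insert 50 -> lo=[18] hi=[50] -> (len(lo)=1, len(hi)=1, max(lo)=18)
Step 3: insert 18 -> lo=[18, 18] hi=[50] -> (len(lo)=2, len(hi)=1, max(lo)=18)
Step 4: insert 20 -> lo=[18, 18] hi=[20, 50] -> (len(lo)=2, len(hi)=2, max(lo)=18)
Step 5: insert 1 -> lo=[1, 18, 18] hi=[20, 50] -> (len(lo)=3, len(hi)=2, max(lo)=18)
Step 6: insert 8 -> lo=[1, 8, 18] hi=[18, 20, 50] -> (len(lo)=3, len(hi)=3, max(lo)=18)
Step 7: insert 29 -> lo=[1, 8, 18, 18] hi=[20, 29, 50] -> (len(lo)=4, len(hi)=3, max(lo)=18)
Step 8: insert 12 -> lo=[1, 8, 12, 18] hi=[18, 20, 29, 50] -> (len(lo)=4, len(hi)=4, max(lo)=18)
Step 9: insert 37 -> lo=[1, 8, 12, 18, 18] hi=[20, 29, 37, 50] -> (len(lo)=5, len(hi)=4, max(lo)=18)

Answer: (1,0,18) (1,1,18) (2,1,18) (2,2,18) (3,2,18) (3,3,18) (4,3,18) (4,4,18) (5,4,18)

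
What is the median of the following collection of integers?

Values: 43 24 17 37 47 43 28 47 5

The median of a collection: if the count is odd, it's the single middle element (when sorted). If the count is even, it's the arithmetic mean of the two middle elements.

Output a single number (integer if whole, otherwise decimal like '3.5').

Answer: 37

Derivation:
Step 1: insert 43 -> lo=[43] (size 1, max 43) hi=[] (size 0) -> median=43
Step 2: insert 24 -> lo=[24] (size 1, max 24) hi=[43] (size 1, min 43) -> median=33.5
Step 3: insert 17 -> lo=[17, 24] (size 2, max 24) hi=[43] (size 1, min 43) -> median=24
Step 4: insert 37 -> lo=[17, 24] (size 2, max 24) hi=[37, 43] (size 2, min 37) -> median=30.5
Step 5: insert 47 -> lo=[17, 24, 37] (size 3, max 37) hi=[43, 47] (size 2, min 43) -> median=37
Step 6: insert 43 -> lo=[17, 24, 37] (size 3, max 37) hi=[43, 43, 47] (size 3, min 43) -> median=40
Step 7: insert 28 -> lo=[17, 24, 28, 37] (size 4, max 37) hi=[43, 43, 47] (size 3, min 43) -> median=37
Step 8: insert 47 -> lo=[17, 24, 28, 37] (size 4, max 37) hi=[43, 43, 47, 47] (size 4, min 43) -> median=40
Step 9: insert 5 -> lo=[5, 17, 24, 28, 37] (size 5, max 37) hi=[43, 43, 47, 47] (size 4, min 43) -> median=37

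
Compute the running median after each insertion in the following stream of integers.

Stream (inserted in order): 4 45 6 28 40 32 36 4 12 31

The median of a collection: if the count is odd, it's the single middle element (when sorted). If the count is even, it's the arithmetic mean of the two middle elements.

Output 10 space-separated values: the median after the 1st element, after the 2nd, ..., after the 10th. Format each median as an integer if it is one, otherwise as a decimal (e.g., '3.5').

Step 1: insert 4 -> lo=[4] (size 1, max 4) hi=[] (size 0) -> median=4
Step 2: insert 45 -> lo=[4] (size 1, max 4) hi=[45] (size 1, min 45) -> median=24.5
Step 3: insert 6 -> lo=[4, 6] (size 2, max 6) hi=[45] (size 1, min 45) -> median=6
Step 4: insert 28 -> lo=[4, 6] (size 2, max 6) hi=[28, 45] (size 2, min 28) -> median=17
Step 5: insert 40 -> lo=[4, 6, 28] (size 3, max 28) hi=[40, 45] (size 2, min 40) -> median=28
Step 6: insert 32 -> lo=[4, 6, 28] (size 3, max 28) hi=[32, 40, 45] (size 3, min 32) -> median=30
Step 7: insert 36 -> lo=[4, 6, 28, 32] (size 4, max 32) hi=[36, 40, 45] (size 3, min 36) -> median=32
Step 8: insert 4 -> lo=[4, 4, 6, 28] (size 4, max 28) hi=[32, 36, 40, 45] (size 4, min 32) -> median=30
Step 9: insert 12 -> lo=[4, 4, 6, 12, 28] (size 5, max 28) hi=[32, 36, 40, 45] (size 4, min 32) -> median=28
Step 10: insert 31 -> lo=[4, 4, 6, 12, 28] (size 5, max 28) hi=[31, 32, 36, 40, 45] (size 5, min 31) -> median=29.5

Answer: 4 24.5 6 17 28 30 32 30 28 29.5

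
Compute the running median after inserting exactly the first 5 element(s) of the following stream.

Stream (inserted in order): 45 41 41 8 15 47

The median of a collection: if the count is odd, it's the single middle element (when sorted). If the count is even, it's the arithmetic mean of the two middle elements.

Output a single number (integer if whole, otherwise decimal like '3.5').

Answer: 41

Derivation:
Step 1: insert 45 -> lo=[45] (size 1, max 45) hi=[] (size 0) -> median=45
Step 2: insert 41 -> lo=[41] (size 1, max 41) hi=[45] (size 1, min 45) -> median=43
Step 3: insert 41 -> lo=[41, 41] (size 2, max 41) hi=[45] (size 1, min 45) -> median=41
Step 4: insert 8 -> lo=[8, 41] (size 2, max 41) hi=[41, 45] (size 2, min 41) -> median=41
Step 5: insert 15 -> lo=[8, 15, 41] (size 3, max 41) hi=[41, 45] (size 2, min 41) -> median=41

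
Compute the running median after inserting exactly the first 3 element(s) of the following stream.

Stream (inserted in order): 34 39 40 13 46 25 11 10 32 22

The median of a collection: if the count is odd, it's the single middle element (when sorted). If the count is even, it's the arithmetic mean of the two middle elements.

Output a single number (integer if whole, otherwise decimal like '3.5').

Answer: 39

Derivation:
Step 1: insert 34 -> lo=[34] (size 1, max 34) hi=[] (size 0) -> median=34
Step 2: insert 39 -> lo=[34] (size 1, max 34) hi=[39] (size 1, min 39) -> median=36.5
Step 3: insert 40 -> lo=[34, 39] (size 2, max 39) hi=[40] (size 1, min 40) -> median=39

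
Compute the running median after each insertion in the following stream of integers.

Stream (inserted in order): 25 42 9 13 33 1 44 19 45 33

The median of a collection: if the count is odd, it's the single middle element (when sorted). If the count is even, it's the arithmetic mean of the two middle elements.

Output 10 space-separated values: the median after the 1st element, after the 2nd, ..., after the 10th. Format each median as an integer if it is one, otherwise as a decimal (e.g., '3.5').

Step 1: insert 25 -> lo=[25] (size 1, max 25) hi=[] (size 0) -> median=25
Step 2: insert 42 -> lo=[25] (size 1, max 25) hi=[42] (size 1, min 42) -> median=33.5
Step 3: insert 9 -> lo=[9, 25] (size 2, max 25) hi=[42] (size 1, min 42) -> median=25
Step 4: insert 13 -> lo=[9, 13] (size 2, max 13) hi=[25, 42] (size 2, min 25) -> median=19
Step 5: insert 33 -> lo=[9, 13, 25] (size 3, max 25) hi=[33, 42] (size 2, min 33) -> median=25
Step 6: insert 1 -> lo=[1, 9, 13] (size 3, max 13) hi=[25, 33, 42] (size 3, min 25) -> median=19
Step 7: insert 44 -> lo=[1, 9, 13, 25] (size 4, max 25) hi=[33, 42, 44] (size 3, min 33) -> median=25
Step 8: insert 19 -> lo=[1, 9, 13, 19] (size 4, max 19) hi=[25, 33, 42, 44] (size 4, min 25) -> median=22
Step 9: insert 45 -> lo=[1, 9, 13, 19, 25] (size 5, max 25) hi=[33, 42, 44, 45] (size 4, min 33) -> median=25
Step 10: insert 33 -> lo=[1, 9, 13, 19, 25] (size 5, max 25) hi=[33, 33, 42, 44, 45] (size 5, min 33) -> median=29

Answer: 25 33.5 25 19 25 19 25 22 25 29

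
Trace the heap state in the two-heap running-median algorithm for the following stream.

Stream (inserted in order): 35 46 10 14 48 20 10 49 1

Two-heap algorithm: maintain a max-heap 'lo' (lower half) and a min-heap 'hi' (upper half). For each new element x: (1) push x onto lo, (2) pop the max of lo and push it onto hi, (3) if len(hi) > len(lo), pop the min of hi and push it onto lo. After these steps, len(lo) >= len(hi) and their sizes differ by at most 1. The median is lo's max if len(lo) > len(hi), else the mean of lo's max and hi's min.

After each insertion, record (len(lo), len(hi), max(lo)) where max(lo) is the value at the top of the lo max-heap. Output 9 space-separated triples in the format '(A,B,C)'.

Answer: (1,0,35) (1,1,35) (2,1,35) (2,2,14) (3,2,35) (3,3,20) (4,3,20) (4,4,20) (5,4,20)

Derivation:
Step 1: insert 35 -> lo=[35] hi=[] -> (len(lo)=1, len(hi)=0, max(lo)=35)
Step 2: insert 46 -> lo=[35] hi=[46] -> (len(lo)=1, len(hi)=1, max(lo)=35)
Step 3: insert 10 -> lo=[10, 35] hi=[46] -> (len(lo)=2, len(hi)=1, max(lo)=35)
Step 4: insert 14 -> lo=[10, 14] hi=[35, 46] -> (len(lo)=2, len(hi)=2, max(lo)=14)
Step 5: insert 48 -> lo=[10, 14, 35] hi=[46, 48] -> (len(lo)=3, len(hi)=2, max(lo)=35)
Step 6: insert 20 -> lo=[10, 14, 20] hi=[35, 46, 48] -> (len(lo)=3, len(hi)=3, max(lo)=20)
Step 7: insert 10 -> lo=[10, 10, 14, 20] hi=[35, 46, 48] -> (len(lo)=4, len(hi)=3, max(lo)=20)
Step 8: insert 49 -> lo=[10, 10, 14, 20] hi=[35, 46, 48, 49] -> (len(lo)=4, len(hi)=4, max(lo)=20)
Step 9: insert 1 -> lo=[1, 10, 10, 14, 20] hi=[35, 46, 48, 49] -> (len(lo)=5, len(hi)=4, max(lo)=20)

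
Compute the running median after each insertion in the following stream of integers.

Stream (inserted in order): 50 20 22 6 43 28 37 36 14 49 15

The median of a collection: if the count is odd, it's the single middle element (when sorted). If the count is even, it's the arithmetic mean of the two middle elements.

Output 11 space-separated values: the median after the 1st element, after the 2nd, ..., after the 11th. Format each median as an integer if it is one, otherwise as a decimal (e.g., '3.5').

Step 1: insert 50 -> lo=[50] (size 1, max 50) hi=[] (size 0) -> median=50
Step 2: insert 20 -> lo=[20] (size 1, max 20) hi=[50] (size 1, min 50) -> median=35
Step 3: insert 22 -> lo=[20, 22] (size 2, max 22) hi=[50] (size 1, min 50) -> median=22
Step 4: insert 6 -> lo=[6, 20] (size 2, max 20) hi=[22, 50] (size 2, min 22) -> median=21
Step 5: insert 43 -> lo=[6, 20, 22] (size 3, max 22) hi=[43, 50] (size 2, min 43) -> median=22
Step 6: insert 28 -> lo=[6, 20, 22] (size 3, max 22) hi=[28, 43, 50] (size 3, min 28) -> median=25
Step 7: insert 37 -> lo=[6, 20, 22, 28] (size 4, max 28) hi=[37, 43, 50] (size 3, min 37) -> median=28
Step 8: insert 36 -> lo=[6, 20, 22, 28] (size 4, max 28) hi=[36, 37, 43, 50] (size 4, min 36) -> median=32
Step 9: insert 14 -> lo=[6, 14, 20, 22, 28] (size 5, max 28) hi=[36, 37, 43, 50] (size 4, min 36) -> median=28
Step 10: insert 49 -> lo=[6, 14, 20, 22, 28] (size 5, max 28) hi=[36, 37, 43, 49, 50] (size 5, min 36) -> median=32
Step 11: insert 15 -> lo=[6, 14, 15, 20, 22, 28] (size 6, max 28) hi=[36, 37, 43, 49, 50] (size 5, min 36) -> median=28

Answer: 50 35 22 21 22 25 28 32 28 32 28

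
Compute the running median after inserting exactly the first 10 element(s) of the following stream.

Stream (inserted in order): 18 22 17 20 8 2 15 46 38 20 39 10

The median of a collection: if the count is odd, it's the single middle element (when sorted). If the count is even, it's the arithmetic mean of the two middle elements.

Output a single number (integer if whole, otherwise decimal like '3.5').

Answer: 19

Derivation:
Step 1: insert 18 -> lo=[18] (size 1, max 18) hi=[] (size 0) -> median=18
Step 2: insert 22 -> lo=[18] (size 1, max 18) hi=[22] (size 1, min 22) -> median=20
Step 3: insert 17 -> lo=[17, 18] (size 2, max 18) hi=[22] (size 1, min 22) -> median=18
Step 4: insert 20 -> lo=[17, 18] (size 2, max 18) hi=[20, 22] (size 2, min 20) -> median=19
Step 5: insert 8 -> lo=[8, 17, 18] (size 3, max 18) hi=[20, 22] (size 2, min 20) -> median=18
Step 6: insert 2 -> lo=[2, 8, 17] (size 3, max 17) hi=[18, 20, 22] (size 3, min 18) -> median=17.5
Step 7: insert 15 -> lo=[2, 8, 15, 17] (size 4, max 17) hi=[18, 20, 22] (size 3, min 18) -> median=17
Step 8: insert 46 -> lo=[2, 8, 15, 17] (size 4, max 17) hi=[18, 20, 22, 46] (size 4, min 18) -> median=17.5
Step 9: insert 38 -> lo=[2, 8, 15, 17, 18] (size 5, max 18) hi=[20, 22, 38, 46] (size 4, min 20) -> median=18
Step 10: insert 20 -> lo=[2, 8, 15, 17, 18] (size 5, max 18) hi=[20, 20, 22, 38, 46] (size 5, min 20) -> median=19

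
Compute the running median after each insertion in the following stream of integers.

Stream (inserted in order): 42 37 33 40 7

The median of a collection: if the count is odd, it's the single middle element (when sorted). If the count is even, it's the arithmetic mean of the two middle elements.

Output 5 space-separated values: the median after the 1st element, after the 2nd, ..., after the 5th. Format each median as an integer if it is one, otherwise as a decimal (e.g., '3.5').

Answer: 42 39.5 37 38.5 37

Derivation:
Step 1: insert 42 -> lo=[42] (size 1, max 42) hi=[] (size 0) -> median=42
Step 2: insert 37 -> lo=[37] (size 1, max 37) hi=[42] (size 1, min 42) -> median=39.5
Step 3: insert 33 -> lo=[33, 37] (size 2, max 37) hi=[42] (size 1, min 42) -> median=37
Step 4: insert 40 -> lo=[33, 37] (size 2, max 37) hi=[40, 42] (size 2, min 40) -> median=38.5
Step 5: insert 7 -> lo=[7, 33, 37] (size 3, max 37) hi=[40, 42] (size 2, min 40) -> median=37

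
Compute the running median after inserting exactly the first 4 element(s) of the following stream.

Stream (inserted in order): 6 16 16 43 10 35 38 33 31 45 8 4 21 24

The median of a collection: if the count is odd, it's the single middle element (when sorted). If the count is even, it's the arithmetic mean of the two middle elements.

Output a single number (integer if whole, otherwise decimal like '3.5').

Step 1: insert 6 -> lo=[6] (size 1, max 6) hi=[] (size 0) -> median=6
Step 2: insert 16 -> lo=[6] (size 1, max 6) hi=[16] (size 1, min 16) -> median=11
Step 3: insert 16 -> lo=[6, 16] (size 2, max 16) hi=[16] (size 1, min 16) -> median=16
Step 4: insert 43 -> lo=[6, 16] (size 2, max 16) hi=[16, 43] (size 2, min 16) -> median=16

Answer: 16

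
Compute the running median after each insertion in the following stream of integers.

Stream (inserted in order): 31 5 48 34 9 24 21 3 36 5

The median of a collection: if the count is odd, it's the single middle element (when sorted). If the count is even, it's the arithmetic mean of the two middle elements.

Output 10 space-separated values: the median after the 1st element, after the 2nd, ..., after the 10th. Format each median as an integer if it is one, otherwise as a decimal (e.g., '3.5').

Answer: 31 18 31 32.5 31 27.5 24 22.5 24 22.5

Derivation:
Step 1: insert 31 -> lo=[31] (size 1, max 31) hi=[] (size 0) -> median=31
Step 2: insert 5 -> lo=[5] (size 1, max 5) hi=[31] (size 1, min 31) -> median=18
Step 3: insert 48 -> lo=[5, 31] (size 2, max 31) hi=[48] (size 1, min 48) -> median=31
Step 4: insert 34 -> lo=[5, 31] (size 2, max 31) hi=[34, 48] (size 2, min 34) -> median=32.5
Step 5: insert 9 -> lo=[5, 9, 31] (size 3, max 31) hi=[34, 48] (size 2, min 34) -> median=31
Step 6: insert 24 -> lo=[5, 9, 24] (size 3, max 24) hi=[31, 34, 48] (size 3, min 31) -> median=27.5
Step 7: insert 21 -> lo=[5, 9, 21, 24] (size 4, max 24) hi=[31, 34, 48] (size 3, min 31) -> median=24
Step 8: insert 3 -> lo=[3, 5, 9, 21] (size 4, max 21) hi=[24, 31, 34, 48] (size 4, min 24) -> median=22.5
Step 9: insert 36 -> lo=[3, 5, 9, 21, 24] (size 5, max 24) hi=[31, 34, 36, 48] (size 4, min 31) -> median=24
Step 10: insert 5 -> lo=[3, 5, 5, 9, 21] (size 5, max 21) hi=[24, 31, 34, 36, 48] (size 5, min 24) -> median=22.5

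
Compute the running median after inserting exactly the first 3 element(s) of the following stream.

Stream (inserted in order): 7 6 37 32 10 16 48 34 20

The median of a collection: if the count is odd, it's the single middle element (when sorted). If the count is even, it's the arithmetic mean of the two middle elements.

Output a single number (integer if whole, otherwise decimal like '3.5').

Step 1: insert 7 -> lo=[7] (size 1, max 7) hi=[] (size 0) -> median=7
Step 2: insert 6 -> lo=[6] (size 1, max 6) hi=[7] (size 1, min 7) -> median=6.5
Step 3: insert 37 -> lo=[6, 7] (size 2, max 7) hi=[37] (size 1, min 37) -> median=7

Answer: 7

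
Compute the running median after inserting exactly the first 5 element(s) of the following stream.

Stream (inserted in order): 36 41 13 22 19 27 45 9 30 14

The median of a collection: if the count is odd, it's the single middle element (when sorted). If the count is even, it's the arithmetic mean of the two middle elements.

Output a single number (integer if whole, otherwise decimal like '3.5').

Step 1: insert 36 -> lo=[36] (size 1, max 36) hi=[] (size 0) -> median=36
Step 2: insert 41 -> lo=[36] (size 1, max 36) hi=[41] (size 1, min 41) -> median=38.5
Step 3: insert 13 -> lo=[13, 36] (size 2, max 36) hi=[41] (size 1, min 41) -> median=36
Step 4: insert 22 -> lo=[13, 22] (size 2, max 22) hi=[36, 41] (size 2, min 36) -> median=29
Step 5: insert 19 -> lo=[13, 19, 22] (size 3, max 22) hi=[36, 41] (size 2, min 36) -> median=22

Answer: 22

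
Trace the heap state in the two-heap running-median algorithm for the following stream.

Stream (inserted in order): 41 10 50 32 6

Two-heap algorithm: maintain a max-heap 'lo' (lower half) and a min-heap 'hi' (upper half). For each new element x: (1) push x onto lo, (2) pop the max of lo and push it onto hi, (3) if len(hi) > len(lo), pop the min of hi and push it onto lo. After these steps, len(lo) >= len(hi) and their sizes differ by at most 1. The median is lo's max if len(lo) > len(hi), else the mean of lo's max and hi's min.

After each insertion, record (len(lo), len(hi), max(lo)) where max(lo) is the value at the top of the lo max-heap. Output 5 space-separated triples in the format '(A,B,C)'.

Step 1: insert 41 -> lo=[41] hi=[] -> (len(lo)=1, len(hi)=0, max(lo)=41)
Step 2: insert 10 -> lo=[10] hi=[41] -> (len(lo)=1, len(hi)=1, max(lo)=10)
Step 3: insert 50 -> lo=[10, 41] hi=[50] -> (len(lo)=2, len(hi)=1, max(lo)=41)
Step 4: insert 32 -> lo=[10, 32] hi=[41, 50] -> (len(lo)=2, len(hi)=2, max(lo)=32)
Step 5: insert 6 -> lo=[6, 10, 32] hi=[41, 50] -> (len(lo)=3, len(hi)=2, max(lo)=32)

Answer: (1,0,41) (1,1,10) (2,1,41) (2,2,32) (3,2,32)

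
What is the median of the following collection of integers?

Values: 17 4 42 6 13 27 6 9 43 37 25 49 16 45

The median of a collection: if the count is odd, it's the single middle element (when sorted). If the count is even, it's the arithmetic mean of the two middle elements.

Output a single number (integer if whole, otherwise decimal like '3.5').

Answer: 21

Derivation:
Step 1: insert 17 -> lo=[17] (size 1, max 17) hi=[] (size 0) -> median=17
Step 2: insert 4 -> lo=[4] (size 1, max 4) hi=[17] (size 1, min 17) -> median=10.5
Step 3: insert 42 -> lo=[4, 17] (size 2, max 17) hi=[42] (size 1, min 42) -> median=17
Step 4: insert 6 -> lo=[4, 6] (size 2, max 6) hi=[17, 42] (size 2, min 17) -> median=11.5
Step 5: insert 13 -> lo=[4, 6, 13] (size 3, max 13) hi=[17, 42] (size 2, min 17) -> median=13
Step 6: insert 27 -> lo=[4, 6, 13] (size 3, max 13) hi=[17, 27, 42] (size 3, min 17) -> median=15
Step 7: insert 6 -> lo=[4, 6, 6, 13] (size 4, max 13) hi=[17, 27, 42] (size 3, min 17) -> median=13
Step 8: insert 9 -> lo=[4, 6, 6, 9] (size 4, max 9) hi=[13, 17, 27, 42] (size 4, min 13) -> median=11
Step 9: insert 43 -> lo=[4, 6, 6, 9, 13] (size 5, max 13) hi=[17, 27, 42, 43] (size 4, min 17) -> median=13
Step 10: insert 37 -> lo=[4, 6, 6, 9, 13] (size 5, max 13) hi=[17, 27, 37, 42, 43] (size 5, min 17) -> median=15
Step 11: insert 25 -> lo=[4, 6, 6, 9, 13, 17] (size 6, max 17) hi=[25, 27, 37, 42, 43] (size 5, min 25) -> median=17
Step 12: insert 49 -> lo=[4, 6, 6, 9, 13, 17] (size 6, max 17) hi=[25, 27, 37, 42, 43, 49] (size 6, min 25) -> median=21
Step 13: insert 16 -> lo=[4, 6, 6, 9, 13, 16, 17] (size 7, max 17) hi=[25, 27, 37, 42, 43, 49] (size 6, min 25) -> median=17
Step 14: insert 45 -> lo=[4, 6, 6, 9, 13, 16, 17] (size 7, max 17) hi=[25, 27, 37, 42, 43, 45, 49] (size 7, min 25) -> median=21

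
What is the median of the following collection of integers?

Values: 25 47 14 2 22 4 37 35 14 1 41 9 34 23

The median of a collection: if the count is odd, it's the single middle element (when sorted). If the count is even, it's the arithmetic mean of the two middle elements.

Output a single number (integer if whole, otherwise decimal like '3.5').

Answer: 22.5

Derivation:
Step 1: insert 25 -> lo=[25] (size 1, max 25) hi=[] (size 0) -> median=25
Step 2: insert 47 -> lo=[25] (size 1, max 25) hi=[47] (size 1, min 47) -> median=36
Step 3: insert 14 -> lo=[14, 25] (size 2, max 25) hi=[47] (size 1, min 47) -> median=25
Step 4: insert 2 -> lo=[2, 14] (size 2, max 14) hi=[25, 47] (size 2, min 25) -> median=19.5
Step 5: insert 22 -> lo=[2, 14, 22] (size 3, max 22) hi=[25, 47] (size 2, min 25) -> median=22
Step 6: insert 4 -> lo=[2, 4, 14] (size 3, max 14) hi=[22, 25, 47] (size 3, min 22) -> median=18
Step 7: insert 37 -> lo=[2, 4, 14, 22] (size 4, max 22) hi=[25, 37, 47] (size 3, min 25) -> median=22
Step 8: insert 35 -> lo=[2, 4, 14, 22] (size 4, max 22) hi=[25, 35, 37, 47] (size 4, min 25) -> median=23.5
Step 9: insert 14 -> lo=[2, 4, 14, 14, 22] (size 5, max 22) hi=[25, 35, 37, 47] (size 4, min 25) -> median=22
Step 10: insert 1 -> lo=[1, 2, 4, 14, 14] (size 5, max 14) hi=[22, 25, 35, 37, 47] (size 5, min 22) -> median=18
Step 11: insert 41 -> lo=[1, 2, 4, 14, 14, 22] (size 6, max 22) hi=[25, 35, 37, 41, 47] (size 5, min 25) -> median=22
Step 12: insert 9 -> lo=[1, 2, 4, 9, 14, 14] (size 6, max 14) hi=[22, 25, 35, 37, 41, 47] (size 6, min 22) -> median=18
Step 13: insert 34 -> lo=[1, 2, 4, 9, 14, 14, 22] (size 7, max 22) hi=[25, 34, 35, 37, 41, 47] (size 6, min 25) -> median=22
Step 14: insert 23 -> lo=[1, 2, 4, 9, 14, 14, 22] (size 7, max 22) hi=[23, 25, 34, 35, 37, 41, 47] (size 7, min 23) -> median=22.5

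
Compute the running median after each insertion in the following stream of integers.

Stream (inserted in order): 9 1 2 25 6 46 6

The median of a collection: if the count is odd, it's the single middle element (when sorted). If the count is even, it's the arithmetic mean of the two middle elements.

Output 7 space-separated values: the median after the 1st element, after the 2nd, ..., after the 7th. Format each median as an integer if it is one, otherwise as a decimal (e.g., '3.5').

Step 1: insert 9 -> lo=[9] (size 1, max 9) hi=[] (size 0) -> median=9
Step 2: insert 1 -> lo=[1] (size 1, max 1) hi=[9] (size 1, min 9) -> median=5
Step 3: insert 2 -> lo=[1, 2] (size 2, max 2) hi=[9] (size 1, min 9) -> median=2
Step 4: insert 25 -> lo=[1, 2] (size 2, max 2) hi=[9, 25] (size 2, min 9) -> median=5.5
Step 5: insert 6 -> lo=[1, 2, 6] (size 3, max 6) hi=[9, 25] (size 2, min 9) -> median=6
Step 6: insert 46 -> lo=[1, 2, 6] (size 3, max 6) hi=[9, 25, 46] (size 3, min 9) -> median=7.5
Step 7: insert 6 -> lo=[1, 2, 6, 6] (size 4, max 6) hi=[9, 25, 46] (size 3, min 9) -> median=6

Answer: 9 5 2 5.5 6 7.5 6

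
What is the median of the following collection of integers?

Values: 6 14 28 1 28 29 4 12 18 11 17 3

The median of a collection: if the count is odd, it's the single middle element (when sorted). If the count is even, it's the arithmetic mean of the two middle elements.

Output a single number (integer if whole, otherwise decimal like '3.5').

Step 1: insert 6 -> lo=[6] (size 1, max 6) hi=[] (size 0) -> median=6
Step 2: insert 14 -> lo=[6] (size 1, max 6) hi=[14] (size 1, min 14) -> median=10
Step 3: insert 28 -> lo=[6, 14] (size 2, max 14) hi=[28] (size 1, min 28) -> median=14
Step 4: insert 1 -> lo=[1, 6] (size 2, max 6) hi=[14, 28] (size 2, min 14) -> median=10
Step 5: insert 28 -> lo=[1, 6, 14] (size 3, max 14) hi=[28, 28] (size 2, min 28) -> median=14
Step 6: insert 29 -> lo=[1, 6, 14] (size 3, max 14) hi=[28, 28, 29] (size 3, min 28) -> median=21
Step 7: insert 4 -> lo=[1, 4, 6, 14] (size 4, max 14) hi=[28, 28, 29] (size 3, min 28) -> median=14
Step 8: insert 12 -> lo=[1, 4, 6, 12] (size 4, max 12) hi=[14, 28, 28, 29] (size 4, min 14) -> median=13
Step 9: insert 18 -> lo=[1, 4, 6, 12, 14] (size 5, max 14) hi=[18, 28, 28, 29] (size 4, min 18) -> median=14
Step 10: insert 11 -> lo=[1, 4, 6, 11, 12] (size 5, max 12) hi=[14, 18, 28, 28, 29] (size 5, min 14) -> median=13
Step 11: insert 17 -> lo=[1, 4, 6, 11, 12, 14] (size 6, max 14) hi=[17, 18, 28, 28, 29] (size 5, min 17) -> median=14
Step 12: insert 3 -> lo=[1, 3, 4, 6, 11, 12] (size 6, max 12) hi=[14, 17, 18, 28, 28, 29] (size 6, min 14) -> median=13

Answer: 13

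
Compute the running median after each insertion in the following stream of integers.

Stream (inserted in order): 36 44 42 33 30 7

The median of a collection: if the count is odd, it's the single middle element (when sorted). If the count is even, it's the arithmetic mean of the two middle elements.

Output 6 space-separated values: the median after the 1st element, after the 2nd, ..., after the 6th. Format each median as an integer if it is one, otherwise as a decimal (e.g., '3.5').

Answer: 36 40 42 39 36 34.5

Derivation:
Step 1: insert 36 -> lo=[36] (size 1, max 36) hi=[] (size 0) -> median=36
Step 2: insert 44 -> lo=[36] (size 1, max 36) hi=[44] (size 1, min 44) -> median=40
Step 3: insert 42 -> lo=[36, 42] (size 2, max 42) hi=[44] (size 1, min 44) -> median=42
Step 4: insert 33 -> lo=[33, 36] (size 2, max 36) hi=[42, 44] (size 2, min 42) -> median=39
Step 5: insert 30 -> lo=[30, 33, 36] (size 3, max 36) hi=[42, 44] (size 2, min 42) -> median=36
Step 6: insert 7 -> lo=[7, 30, 33] (size 3, max 33) hi=[36, 42, 44] (size 3, min 36) -> median=34.5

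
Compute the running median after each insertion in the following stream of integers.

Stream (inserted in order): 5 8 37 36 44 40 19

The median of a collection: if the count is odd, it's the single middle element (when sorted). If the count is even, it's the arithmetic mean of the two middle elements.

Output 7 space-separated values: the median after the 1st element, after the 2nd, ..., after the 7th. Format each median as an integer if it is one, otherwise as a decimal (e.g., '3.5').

Answer: 5 6.5 8 22 36 36.5 36

Derivation:
Step 1: insert 5 -> lo=[5] (size 1, max 5) hi=[] (size 0) -> median=5
Step 2: insert 8 -> lo=[5] (size 1, max 5) hi=[8] (size 1, min 8) -> median=6.5
Step 3: insert 37 -> lo=[5, 8] (size 2, max 8) hi=[37] (size 1, min 37) -> median=8
Step 4: insert 36 -> lo=[5, 8] (size 2, max 8) hi=[36, 37] (size 2, min 36) -> median=22
Step 5: insert 44 -> lo=[5, 8, 36] (size 3, max 36) hi=[37, 44] (size 2, min 37) -> median=36
Step 6: insert 40 -> lo=[5, 8, 36] (size 3, max 36) hi=[37, 40, 44] (size 3, min 37) -> median=36.5
Step 7: insert 19 -> lo=[5, 8, 19, 36] (size 4, max 36) hi=[37, 40, 44] (size 3, min 37) -> median=36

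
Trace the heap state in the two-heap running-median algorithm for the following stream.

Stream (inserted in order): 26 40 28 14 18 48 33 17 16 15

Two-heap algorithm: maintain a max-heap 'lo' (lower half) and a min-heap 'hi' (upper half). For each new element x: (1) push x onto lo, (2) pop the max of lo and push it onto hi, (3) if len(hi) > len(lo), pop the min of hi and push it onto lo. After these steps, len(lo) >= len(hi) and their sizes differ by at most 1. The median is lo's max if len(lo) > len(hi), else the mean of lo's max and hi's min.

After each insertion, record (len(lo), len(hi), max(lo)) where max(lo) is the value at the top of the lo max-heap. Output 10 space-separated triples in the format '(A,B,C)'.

Step 1: insert 26 -> lo=[26] hi=[] -> (len(lo)=1, len(hi)=0, max(lo)=26)
Step 2: insert 40 -> lo=[26] hi=[40] -> (len(lo)=1, len(hi)=1, max(lo)=26)
Step 3: insert 28 -> lo=[26, 28] hi=[40] -> (len(lo)=2, len(hi)=1, max(lo)=28)
Step 4: insert 14 -> lo=[14, 26] hi=[28, 40] -> (len(lo)=2, len(hi)=2, max(lo)=26)
Step 5: insert 18 -> lo=[14, 18, 26] hi=[28, 40] -> (len(lo)=3, len(hi)=2, max(lo)=26)
Step 6: insert 48 -> lo=[14, 18, 26] hi=[28, 40, 48] -> (len(lo)=3, len(hi)=3, max(lo)=26)
Step 7: insert 33 -> lo=[14, 18, 26, 28] hi=[33, 40, 48] -> (len(lo)=4, len(hi)=3, max(lo)=28)
Step 8: insert 17 -> lo=[14, 17, 18, 26] hi=[28, 33, 40, 48] -> (len(lo)=4, len(hi)=4, max(lo)=26)
Step 9: insert 16 -> lo=[14, 16, 17, 18, 26] hi=[28, 33, 40, 48] -> (len(lo)=5, len(hi)=4, max(lo)=26)
Step 10: insert 15 -> lo=[14, 15, 16, 17, 18] hi=[26, 28, 33, 40, 48] -> (len(lo)=5, len(hi)=5, max(lo)=18)

Answer: (1,0,26) (1,1,26) (2,1,28) (2,2,26) (3,2,26) (3,3,26) (4,3,28) (4,4,26) (5,4,26) (5,5,18)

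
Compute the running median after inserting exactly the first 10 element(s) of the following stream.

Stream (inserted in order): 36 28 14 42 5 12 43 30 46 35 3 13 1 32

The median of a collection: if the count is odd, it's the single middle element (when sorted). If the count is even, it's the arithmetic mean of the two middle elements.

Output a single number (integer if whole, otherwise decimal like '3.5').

Step 1: insert 36 -> lo=[36] (size 1, max 36) hi=[] (size 0) -> median=36
Step 2: insert 28 -> lo=[28] (size 1, max 28) hi=[36] (size 1, min 36) -> median=32
Step 3: insert 14 -> lo=[14, 28] (size 2, max 28) hi=[36] (size 1, min 36) -> median=28
Step 4: insert 42 -> lo=[14, 28] (size 2, max 28) hi=[36, 42] (size 2, min 36) -> median=32
Step 5: insert 5 -> lo=[5, 14, 28] (size 3, max 28) hi=[36, 42] (size 2, min 36) -> median=28
Step 6: insert 12 -> lo=[5, 12, 14] (size 3, max 14) hi=[28, 36, 42] (size 3, min 28) -> median=21
Step 7: insert 43 -> lo=[5, 12, 14, 28] (size 4, max 28) hi=[36, 42, 43] (size 3, min 36) -> median=28
Step 8: insert 30 -> lo=[5, 12, 14, 28] (size 4, max 28) hi=[30, 36, 42, 43] (size 4, min 30) -> median=29
Step 9: insert 46 -> lo=[5, 12, 14, 28, 30] (size 5, max 30) hi=[36, 42, 43, 46] (size 4, min 36) -> median=30
Step 10: insert 35 -> lo=[5, 12, 14, 28, 30] (size 5, max 30) hi=[35, 36, 42, 43, 46] (size 5, min 35) -> median=32.5

Answer: 32.5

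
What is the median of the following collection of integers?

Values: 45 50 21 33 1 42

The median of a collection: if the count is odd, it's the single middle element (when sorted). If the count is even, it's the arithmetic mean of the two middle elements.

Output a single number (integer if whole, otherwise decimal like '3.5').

Answer: 37.5

Derivation:
Step 1: insert 45 -> lo=[45] (size 1, max 45) hi=[] (size 0) -> median=45
Step 2: insert 50 -> lo=[45] (size 1, max 45) hi=[50] (size 1, min 50) -> median=47.5
Step 3: insert 21 -> lo=[21, 45] (size 2, max 45) hi=[50] (size 1, min 50) -> median=45
Step 4: insert 33 -> lo=[21, 33] (size 2, max 33) hi=[45, 50] (size 2, min 45) -> median=39
Step 5: insert 1 -> lo=[1, 21, 33] (size 3, max 33) hi=[45, 50] (size 2, min 45) -> median=33
Step 6: insert 42 -> lo=[1, 21, 33] (size 3, max 33) hi=[42, 45, 50] (size 3, min 42) -> median=37.5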